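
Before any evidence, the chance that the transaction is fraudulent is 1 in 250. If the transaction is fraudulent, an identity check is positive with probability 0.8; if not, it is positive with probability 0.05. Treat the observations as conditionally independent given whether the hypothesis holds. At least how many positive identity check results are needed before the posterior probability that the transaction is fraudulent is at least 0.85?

3

Prior odds: 0.004 ÷ 0.996 = 1/249.
Likelihood ratio of a positive = 0.8/0.05 = 16.
Target posterior odds = 0.85/0.15 = 17/3.
Require 16ⁿ ≥ 17/3 ÷ (1/249) = 1411.
16² = 256 falls short of 1411 but 16³ = 4096 reaches it, so n = 3.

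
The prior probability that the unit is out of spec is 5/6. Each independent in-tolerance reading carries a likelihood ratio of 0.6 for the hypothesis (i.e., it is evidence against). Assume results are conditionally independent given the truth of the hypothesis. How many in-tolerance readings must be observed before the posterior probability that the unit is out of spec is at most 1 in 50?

11

Prior odds: (5/6) ÷ (1/6) = 5.
Likelihood ratio per in-tolerance reading = 0.6.
Target odds: 0.02 ÷ 0.98 = 1/49.
Need 5 × 0.6ⁿ ≤ 1/49, i.e. 0.6ⁿ ≤ 1/245.
0.6¹⁰ = 59049/9765625 is still above 1/245 but 0.6¹¹ = 177147/48828125 is at or below it, so n = 11.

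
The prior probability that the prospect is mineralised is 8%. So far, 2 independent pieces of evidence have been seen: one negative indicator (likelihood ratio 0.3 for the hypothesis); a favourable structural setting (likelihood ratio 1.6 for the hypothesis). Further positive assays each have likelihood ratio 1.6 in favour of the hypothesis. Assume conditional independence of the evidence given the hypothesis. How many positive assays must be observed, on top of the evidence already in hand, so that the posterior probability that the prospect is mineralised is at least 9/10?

12

Prior odds = 0.08/0.92 = 2/23.
Combined Bayes factor of the evidence already in hand = 0.3 × 1.6 = 0.48.
Odds after that evidence = (2/23) × 0.48 = 24/575.
Target odds = 0.9/0.1 = 9.
Need 1.6ⁿ ≥ 9 ÷ (24/575) = 215.625.
1.6¹¹ ≈175.922 falls short of 215.625 but 1.6¹² ≈281.475 reaches it, so n = 12.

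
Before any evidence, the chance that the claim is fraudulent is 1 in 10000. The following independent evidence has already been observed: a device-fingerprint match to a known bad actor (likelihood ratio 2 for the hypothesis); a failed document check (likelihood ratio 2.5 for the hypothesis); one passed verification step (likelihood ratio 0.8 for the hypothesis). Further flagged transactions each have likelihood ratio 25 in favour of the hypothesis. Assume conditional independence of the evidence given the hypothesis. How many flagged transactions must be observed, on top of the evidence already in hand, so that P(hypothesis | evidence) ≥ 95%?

Prior odds = 0.0001/0.9999 = 1/9999.
Combined Bayes factor of the evidence already in hand = 2 × 2.5 × 0.8 = 4.
Odds after that evidence = (1/9999) × 4 = 4/9999.
Target odds = 0.95/0.05 = 19.
Need 25ⁿ ≥ 19 ÷ (4/9999) = 47495.25.
25³ = 15625 falls short of 47495.25 but 25⁴ = 390625 reaches it, so n = 4.

4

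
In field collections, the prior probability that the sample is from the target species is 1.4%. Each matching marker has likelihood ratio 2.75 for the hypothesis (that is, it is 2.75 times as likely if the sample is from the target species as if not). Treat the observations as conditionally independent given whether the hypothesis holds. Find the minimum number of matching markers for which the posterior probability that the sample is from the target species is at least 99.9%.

Prior odds = 0.014/0.986 = 7/493.
Likelihood ratio per matching marker = 2.75.
Target odds: 0.999 ÷ 0.001 = 999.
Need (7/493) × 2.75ⁿ ≥ 999, i.e. 2.75ⁿ ≥ 492507/7.
2.75¹¹ ≈68023.6 falls short of 492507/7 but 2.75¹² ≈187065 reaches it, so n = 12.

12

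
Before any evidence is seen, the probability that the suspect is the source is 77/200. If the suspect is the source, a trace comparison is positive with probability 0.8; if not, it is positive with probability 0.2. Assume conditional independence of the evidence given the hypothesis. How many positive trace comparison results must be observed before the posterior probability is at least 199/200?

Prior odds: 0.385 ÷ 0.615 = 77/123.
Likelihood ratio of a positive = 0.8/0.2 = 4.
Target odds: 0.995 ÷ 0.005 = 199.
Need (77/123) × 4ⁿ ≥ 199, i.e. 4ⁿ ≥ 24477/77.
4⁴ = 256 falls short of 24477/77 but 4⁵ = 1024 reaches it, so n = 5.

5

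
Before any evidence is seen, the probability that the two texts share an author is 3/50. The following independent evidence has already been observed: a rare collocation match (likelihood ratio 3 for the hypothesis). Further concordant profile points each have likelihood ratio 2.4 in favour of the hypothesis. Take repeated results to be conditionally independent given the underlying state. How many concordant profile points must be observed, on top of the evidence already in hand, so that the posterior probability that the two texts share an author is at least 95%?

Prior odds = 0.06/0.94 = 3/47.
Bayes factor of the evidence already in hand = 3.
Odds after that evidence = (3/47) × 3 = 9/47.
Target odds = 0.95/0.05 = 19.
Need 2.4ⁿ ≥ 19 ÷ (9/47) = 893/9.
2.4⁵ = 79.62624 falls short of 893/9 but 2.4⁶ = 2985984/15625 reaches it, so n = 6.

6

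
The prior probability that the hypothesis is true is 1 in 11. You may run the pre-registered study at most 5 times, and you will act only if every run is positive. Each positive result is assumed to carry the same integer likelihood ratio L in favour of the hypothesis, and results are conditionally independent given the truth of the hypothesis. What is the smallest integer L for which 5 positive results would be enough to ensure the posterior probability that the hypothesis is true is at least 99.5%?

5

Prior odds = (1/11)/(10/11) = 0.1.
Target odds = 0.995/0.005 = 199.
Need L⁵ ≥ 199 ÷ 0.1 = 1990.
4⁵ = 1024 < 1990 ≤ 3125 = 5⁵, so L = 5.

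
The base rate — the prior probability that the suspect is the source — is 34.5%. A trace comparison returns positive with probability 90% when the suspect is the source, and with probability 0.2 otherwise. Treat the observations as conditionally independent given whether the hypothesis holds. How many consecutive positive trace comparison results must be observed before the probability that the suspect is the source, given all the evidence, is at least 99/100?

Prior odds = 0.345/0.655 = 69/131.
Likelihood ratio of a positive result = 0.9/0.2 = 4.5.
Target posterior odds = 0.99/0.01 = 99.
Need (69/131) × 4.5ⁿ ≥ 99, i.e. 4.5ⁿ ≥ 4323/23.
4.5³ = 91.125 falls short of 4323/23 but 4.5⁴ = 410.0625 reaches it, so n = 4.

4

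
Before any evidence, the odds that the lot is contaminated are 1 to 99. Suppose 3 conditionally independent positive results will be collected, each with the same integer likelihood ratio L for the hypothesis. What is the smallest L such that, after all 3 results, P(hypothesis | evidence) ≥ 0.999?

47

Prior odds = 1/99.
Target odds = 0.999/0.001 = 999.
Need L³ ≥ 999 ÷ (1/99) = 98901.
46³ = 97336 < 98901 ≤ 103823 = 47³, so L = 47.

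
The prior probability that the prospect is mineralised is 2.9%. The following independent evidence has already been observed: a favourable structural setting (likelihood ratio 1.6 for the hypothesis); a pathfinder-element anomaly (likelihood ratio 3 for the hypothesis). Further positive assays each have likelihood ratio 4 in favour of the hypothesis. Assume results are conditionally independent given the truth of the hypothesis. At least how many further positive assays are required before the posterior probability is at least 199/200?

Prior odds = 0.029/0.971 = 29/971.
Combined Bayes factor of the evidence already in hand = 1.6 × 3 = 4.8.
Odds after that evidence = (29/971) × 4.8 = 696/4855.
Target odds = 0.995/0.005 = 199.
Need 4ⁿ ≥ 199 ÷ (696/4855) = 966145/696.
4⁵ = 1024 falls short of 966145/696 but 4⁶ = 4096 reaches it, so n = 6.

6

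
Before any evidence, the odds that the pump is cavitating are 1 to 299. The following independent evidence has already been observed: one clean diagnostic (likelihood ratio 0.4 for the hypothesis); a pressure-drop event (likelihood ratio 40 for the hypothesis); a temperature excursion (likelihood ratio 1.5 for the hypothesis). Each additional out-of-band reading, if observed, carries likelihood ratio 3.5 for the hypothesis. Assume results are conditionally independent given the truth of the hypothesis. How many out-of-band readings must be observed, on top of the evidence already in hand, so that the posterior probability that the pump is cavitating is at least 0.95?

Prior odds = 1/299.
Combined Bayes factor of the evidence already in hand = 0.4 × 40 × 1.5 = 24.
Odds after that evidence = (1/299) × 24 = 24/299.
Target odds = 0.95/0.05 = 19.
Need 3.5ⁿ ≥ 19 ÷ (24/299) = 5681/24.
3.5⁴ = 150.0625 falls short of 5681/24 but 3.5⁵ = 525.21875 reaches it, so n = 5.

5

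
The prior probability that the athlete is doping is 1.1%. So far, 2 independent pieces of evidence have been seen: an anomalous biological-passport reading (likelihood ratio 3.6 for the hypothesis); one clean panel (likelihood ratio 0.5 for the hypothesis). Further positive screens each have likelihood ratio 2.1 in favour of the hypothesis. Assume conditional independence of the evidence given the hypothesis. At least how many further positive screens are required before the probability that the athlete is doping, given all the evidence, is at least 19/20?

10

Prior odds = 0.011/0.989 = 11/989.
Combined Bayes factor of the evidence already in hand = 3.6 × 0.5 = 1.8.
Odds after that evidence = (11/989) × 1.8 = 99/4945.
Target odds = 0.95/0.05 = 19.
Need 2.1ⁿ ≥ 19 ÷ (99/4945) = 93955/99.
2.1⁹ ≈794.28 falls short of 93955/99 but 2.1¹⁰ ≈1667.99 reaches it, so n = 10.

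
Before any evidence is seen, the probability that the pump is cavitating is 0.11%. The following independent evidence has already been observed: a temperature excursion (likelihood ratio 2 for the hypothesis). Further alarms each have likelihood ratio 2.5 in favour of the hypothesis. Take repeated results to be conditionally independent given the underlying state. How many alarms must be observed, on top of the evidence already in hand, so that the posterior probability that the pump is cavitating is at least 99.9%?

Prior odds = 0.0011/0.9989 = 11/9989.
Bayes factor of the evidence already in hand = 2.
Odds after that evidence = (11/9989) × 2 = 22/9989.
Target odds = 0.999/0.001 = 999.
Need 2.5ⁿ ≥ 999 ÷ (22/9989) = 9979011/22.
2.5¹⁴ ≈372529 falls short of 9979011/22 but 2.5¹⁵ ≈931323 reaches it, so n = 15.

15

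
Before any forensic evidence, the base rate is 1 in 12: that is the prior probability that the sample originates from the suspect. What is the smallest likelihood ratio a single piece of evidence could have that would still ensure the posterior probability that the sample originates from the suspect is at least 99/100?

Prior odds = (1/12)/(11/12) = 1/11.
Target odds = 0.99/0.01 = 99.
Required Bayes factor = 99 ÷ (1/11) = 1089.

1089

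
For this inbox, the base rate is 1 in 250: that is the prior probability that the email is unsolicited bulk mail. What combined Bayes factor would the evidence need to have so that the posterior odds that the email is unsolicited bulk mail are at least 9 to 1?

Prior odds = 0.004/0.996 = 1/249.
Target odds = 9.
Required Bayes factor = 9 ÷ (1/249) = 2241.

2241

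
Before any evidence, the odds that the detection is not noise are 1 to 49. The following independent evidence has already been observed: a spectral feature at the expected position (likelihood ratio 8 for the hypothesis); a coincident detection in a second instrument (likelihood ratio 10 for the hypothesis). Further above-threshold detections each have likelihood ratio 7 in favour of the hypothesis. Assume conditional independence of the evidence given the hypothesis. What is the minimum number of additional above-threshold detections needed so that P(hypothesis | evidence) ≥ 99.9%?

Prior odds = 1/49.
Combined Bayes factor of the evidence already in hand = 8 × 10 = 80.
Odds after that evidence = (1/49) × 80 = 80/49.
Target odds = 0.999/0.001 = 999.
Need 7ⁿ ≥ 999 ÷ (80/49) = 611.8875.
7³ = 343 falls short of 611.8875 but 7⁴ = 2401 reaches it, so n = 4.

4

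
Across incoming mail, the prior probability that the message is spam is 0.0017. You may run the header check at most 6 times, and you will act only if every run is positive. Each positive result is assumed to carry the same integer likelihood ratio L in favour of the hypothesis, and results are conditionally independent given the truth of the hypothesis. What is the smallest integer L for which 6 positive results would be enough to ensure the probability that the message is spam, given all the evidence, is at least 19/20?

Prior odds = 0.0017/0.9983 = 17/9983.
Target odds = 0.95/0.05 = 19.
Need L⁶ ≥ 19 ÷ (17/9983) = 189677/17.
4⁶ = 4096 < 189677/17 ≤ 15625 = 5⁶, so L = 5.

5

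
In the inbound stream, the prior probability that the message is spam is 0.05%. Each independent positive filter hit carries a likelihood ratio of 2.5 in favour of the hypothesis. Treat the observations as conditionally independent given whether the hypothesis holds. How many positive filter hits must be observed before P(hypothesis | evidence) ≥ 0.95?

12

Prior odds = 0.0005/0.9995 = 1/1999.
Likelihood ratio per positive filter hit = 2.5.
Target posterior odds = 0.95/0.05 = 19.
Need (1/1999) × 2.5ⁿ ≥ 19, i.e. 2.5ⁿ ≥ 37981.
2.5¹¹ = 48828125/2048 falls short of 37981 but 2.5¹² = 244140625/4096 reaches it, so n = 12.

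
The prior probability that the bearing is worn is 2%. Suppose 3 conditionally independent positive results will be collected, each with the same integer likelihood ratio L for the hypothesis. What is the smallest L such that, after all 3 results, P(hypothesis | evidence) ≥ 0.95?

Prior odds = 0.02/0.98 = 1/49.
Target odds = 0.95/0.05 = 19.
Need L³ ≥ 19 ÷ (1/49) = 931.
9³ = 729 < 931 ≤ 1000 = 10³, so L = 10.

10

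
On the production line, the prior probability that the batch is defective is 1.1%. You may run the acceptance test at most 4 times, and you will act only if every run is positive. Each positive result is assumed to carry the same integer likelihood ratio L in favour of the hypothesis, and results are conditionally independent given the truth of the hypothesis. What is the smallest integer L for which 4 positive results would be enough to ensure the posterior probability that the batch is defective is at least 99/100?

10

Prior odds = 0.011/0.989 = 11/989.
Target odds = 0.99/0.01 = 99.
Need L⁴ ≥ 99 ÷ (11/989) = 8901.
9⁴ = 6561 < 8901 ≤ 10000 = 10⁴, so L = 10.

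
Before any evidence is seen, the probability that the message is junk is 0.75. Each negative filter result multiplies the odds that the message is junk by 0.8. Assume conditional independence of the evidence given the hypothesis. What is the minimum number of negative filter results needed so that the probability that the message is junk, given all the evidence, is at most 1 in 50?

Prior odds = 0.75/0.25 = 3.
Likelihood ratio per negative filter result = 0.8.
Target posterior odds = 0.02/0.98 = 1/49.
Require 0.8ⁿ ≤ 1/49 ÷ 3 = 1/147.
0.8²² ≈0.0073787 is still above 1/147 but 0.8²³ ≈0.00590296 is at or below it, so n = 23.

23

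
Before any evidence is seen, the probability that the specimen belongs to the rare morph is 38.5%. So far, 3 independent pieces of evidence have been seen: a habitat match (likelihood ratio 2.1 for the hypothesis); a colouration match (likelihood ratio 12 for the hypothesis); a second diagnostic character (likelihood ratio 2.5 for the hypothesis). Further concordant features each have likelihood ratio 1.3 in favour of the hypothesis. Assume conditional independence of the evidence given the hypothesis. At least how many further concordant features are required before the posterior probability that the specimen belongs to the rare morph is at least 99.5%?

7

Prior odds = 0.385/0.615 = 77/123.
Combined Bayes factor of the evidence already in hand = 2.1 × 12 × 2.5 = 63.
Odds after that evidence = (77/123) × 63 = 1617/41.
Target odds = 0.995/0.005 = 199.
Need 1.3ⁿ ≥ 199 ÷ (1617/41) = 8159/1617.
1.3⁶ = 4826809/1000000 falls short of 8159/1617 but 1.3⁷ = 62748517/10000000 reaches it, so n = 7.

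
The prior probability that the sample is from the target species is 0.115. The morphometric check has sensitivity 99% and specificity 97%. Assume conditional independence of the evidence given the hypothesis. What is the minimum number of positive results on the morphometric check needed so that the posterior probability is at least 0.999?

3

Prior odds = 0.115/0.885 = 23/177.
False-positive rate = 1 − 0.97 = 0.03; likelihood ratio of a positive = 0.99/0.03 = 33.
Target posterior odds = 0.999/0.001 = 999.
Need (23/177) × 33ⁿ ≥ 999, i.e. 33ⁿ ≥ 176823/23.
33² = 1089 falls short of 176823/23 but 33³ = 35937 reaches it, so n = 3.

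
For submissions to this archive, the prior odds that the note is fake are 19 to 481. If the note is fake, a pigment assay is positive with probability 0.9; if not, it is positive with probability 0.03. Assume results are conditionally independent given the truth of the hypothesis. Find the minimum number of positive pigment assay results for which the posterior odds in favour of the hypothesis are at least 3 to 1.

Prior odds = 19/481.
Likelihood ratio of a positive = 0.9/0.03 = 30.
Target odds = 3.
Need (19/481) × 30ⁿ ≥ 3, i.e. 30ⁿ ≥ 1443/19.
30¹ = 30 falls short of 1443/19 but 30² = 900 reaches it, so n = 2.

2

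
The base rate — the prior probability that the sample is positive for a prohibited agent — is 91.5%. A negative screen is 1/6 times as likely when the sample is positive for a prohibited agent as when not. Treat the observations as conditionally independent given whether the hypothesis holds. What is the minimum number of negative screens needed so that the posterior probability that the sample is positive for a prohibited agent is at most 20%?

Prior odds: 0.915 ÷ 0.085 = 183/17.
Likelihood ratio per negative screen = 1/6.
Target odds: 0.2 ÷ 0.8 = 0.25.
Need (183/17) × (1/6)ⁿ ≤ 0.25, i.e. (1/6)ⁿ ≤ 17/732.
(1/6)² = 1/36 is still above 17/732 but (1/6)³ = 1/216 is at or below it, so n = 3.

3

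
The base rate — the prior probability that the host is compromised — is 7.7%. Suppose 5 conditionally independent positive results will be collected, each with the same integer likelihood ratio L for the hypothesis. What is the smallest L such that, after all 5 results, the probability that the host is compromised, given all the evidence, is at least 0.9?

Prior odds = 0.077/0.923 = 77/923.
Target odds = 0.9/0.1 = 9.
Need L⁵ ≥ 9 ÷ (77/923) = 8307/77.
2⁵ = 32 < 8307/77 ≤ 243 = 3⁵, so L = 3.

3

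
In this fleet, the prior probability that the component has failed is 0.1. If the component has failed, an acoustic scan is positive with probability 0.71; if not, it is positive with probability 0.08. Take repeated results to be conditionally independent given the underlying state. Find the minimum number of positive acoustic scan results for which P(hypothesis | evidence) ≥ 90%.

3

Prior odds: 0.1 ÷ 0.9 = 1/9.
Likelihood ratio of a positive = 0.71/0.08 = 8.875.
Target odds: 0.9 ÷ 0.1 = 9.
Need (1/9) × 8.875ⁿ ≥ 9, i.e. 8.875ⁿ ≥ 81.
8.875² = 78.765625 falls short of 81 but 8.875³ = 357911/512 reaches it, so n = 3.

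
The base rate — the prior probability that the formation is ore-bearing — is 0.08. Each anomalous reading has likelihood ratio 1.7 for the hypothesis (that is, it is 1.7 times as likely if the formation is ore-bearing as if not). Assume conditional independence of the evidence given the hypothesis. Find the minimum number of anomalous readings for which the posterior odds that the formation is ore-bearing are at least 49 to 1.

Prior odds = 0.08/0.92 = 2/23.
Likelihood ratio per anomalous reading = 1.7.
Target odds = 49.
Require 1.7ⁿ ≥ 49 ÷ (2/23) = 563.5.
1.7¹¹ ≈342.719 falls short of 563.5 but 1.7¹² ≈582.622 reaches it, so n = 12.

12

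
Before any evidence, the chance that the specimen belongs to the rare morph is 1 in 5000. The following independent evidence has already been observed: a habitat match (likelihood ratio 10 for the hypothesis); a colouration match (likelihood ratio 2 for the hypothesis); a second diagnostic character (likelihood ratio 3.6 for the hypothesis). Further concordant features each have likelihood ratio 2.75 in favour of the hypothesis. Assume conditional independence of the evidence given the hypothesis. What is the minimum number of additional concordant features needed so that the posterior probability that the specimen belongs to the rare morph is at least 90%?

Prior odds = 0.0002/0.9998 = 1/4999.
Combined Bayes factor of the evidence already in hand = 10 × 2 × 3.6 = 72.
Odds after that evidence = (1/4999) × 72 = 72/4999.
Target odds = 0.9/0.1 = 9.
Need 2.75ⁿ ≥ 9 ÷ (72/4999) = 624.875.
2.75⁶ = 1771561/4096 falls short of 624.875 but 2.75⁷ = 19487171/16384 reaches it, so n = 7.

7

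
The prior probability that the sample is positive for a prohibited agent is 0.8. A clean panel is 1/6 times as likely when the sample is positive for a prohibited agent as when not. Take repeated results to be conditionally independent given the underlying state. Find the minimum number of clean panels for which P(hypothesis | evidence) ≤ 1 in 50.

Prior odds = 0.8/0.2 = 4.
Likelihood ratio per clean panel = 1/6.
Target posterior odds = 0.02/0.98 = 1/49.
Require (1/6)ⁿ ≤ 1/49 ÷ 4 = 1/196.
(1/6)² = 1/36 is still above 1/196 but (1/6)³ = 1/216 is at or below it, so n = 3.

3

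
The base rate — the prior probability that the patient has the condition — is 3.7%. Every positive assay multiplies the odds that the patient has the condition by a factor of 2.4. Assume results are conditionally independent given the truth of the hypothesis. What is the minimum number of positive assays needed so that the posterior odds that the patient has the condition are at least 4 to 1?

Prior odds: 0.037 ÷ 0.963 = 37/963.
Likelihood ratio per positive assay = 2.4.
Target odds = 4.
Require 2.4ⁿ ≥ 4 ÷ (37/963) = 3852/37.
2.4⁵ = 79.62624 falls short of 3852/37 but 2.4⁶ = 2985984/15625 reaches it, so n = 6.

6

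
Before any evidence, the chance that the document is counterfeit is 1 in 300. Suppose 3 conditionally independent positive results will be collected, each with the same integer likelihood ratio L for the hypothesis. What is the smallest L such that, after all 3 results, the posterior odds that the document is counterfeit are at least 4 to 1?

Prior odds = (1/300)/(299/300) = 1/299.
Target odds = 4.
Need L³ ≥ 4 ÷ (1/299) = 1196.
10³ = 1000 < 1196 ≤ 1331 = 11³, so L = 11.

11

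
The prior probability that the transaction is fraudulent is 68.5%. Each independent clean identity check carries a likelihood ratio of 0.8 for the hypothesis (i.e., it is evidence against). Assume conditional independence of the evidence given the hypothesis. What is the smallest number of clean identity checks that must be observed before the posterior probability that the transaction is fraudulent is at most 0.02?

Prior odds = 0.685/0.315 = 137/63.
Likelihood ratio per clean identity check = 0.8.
Target posterior odds = 0.02/0.98 = 1/49.
Need (137/63) × 0.8ⁿ ≤ 1/49, i.e. 0.8ⁿ ≤ 9/959.
0.8²⁰ ≈0.0115292 is still above 9/959 but 0.8²¹ ≈0.00922337 is at or below it, so n = 21.

21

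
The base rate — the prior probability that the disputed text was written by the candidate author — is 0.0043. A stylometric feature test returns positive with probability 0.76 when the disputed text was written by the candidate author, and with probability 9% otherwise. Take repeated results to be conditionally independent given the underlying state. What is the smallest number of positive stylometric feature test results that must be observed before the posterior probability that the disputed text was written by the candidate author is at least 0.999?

Prior odds: 0.0043 ÷ 0.9957 = 43/9957.
Likelihood ratio of a positive result = 0.76/0.09 = 76/9.
Target posterior odds = 0.999/0.001 = 999.
Need (43/9957) × (76/9)ⁿ ≥ 999, i.e. (76/9)ⁿ ≥ 9947043/43.
(76/9)⁵ ≈42939.3 falls short of 9947043/43 but (76/9)⁶ ≈362599 reaches it, so n = 6.

6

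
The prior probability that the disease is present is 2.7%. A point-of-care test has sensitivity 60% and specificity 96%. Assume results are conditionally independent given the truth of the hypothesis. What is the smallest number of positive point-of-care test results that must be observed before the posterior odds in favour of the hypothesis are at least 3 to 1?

2

Prior odds: 0.027 ÷ 0.973 = 27/973.
False-positive rate = 1 − 0.96 = 0.04; likelihood ratio of a positive = 0.6/0.04 = 15.
Target odds = 3.
Need (27/973) × 15ⁿ ≥ 3, i.e. 15ⁿ ≥ 973/9.
15¹ = 15 falls short of 973/9 but 15² = 225 reaches it, so n = 2.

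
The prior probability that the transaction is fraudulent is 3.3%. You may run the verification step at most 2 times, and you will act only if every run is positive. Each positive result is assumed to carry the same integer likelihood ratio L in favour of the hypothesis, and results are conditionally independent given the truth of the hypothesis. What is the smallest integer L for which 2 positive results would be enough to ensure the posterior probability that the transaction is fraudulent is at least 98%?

Prior odds = 0.033/0.967 = 33/967.
Target odds = 0.98/0.02 = 49.
Need L² ≥ 49 ÷ (33/967) = 47383/33.
37² = 1369 < 47383/33 ≤ 1444 = 38², so L = 38.

38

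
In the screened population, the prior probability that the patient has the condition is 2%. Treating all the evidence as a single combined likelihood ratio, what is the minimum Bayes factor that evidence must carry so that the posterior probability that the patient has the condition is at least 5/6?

Prior odds = 0.02/0.98 = 1/49.
Target odds = (5/6)/(1/6) = 5.
Required Bayes factor = 5 ÷ (1/49) = 245.

245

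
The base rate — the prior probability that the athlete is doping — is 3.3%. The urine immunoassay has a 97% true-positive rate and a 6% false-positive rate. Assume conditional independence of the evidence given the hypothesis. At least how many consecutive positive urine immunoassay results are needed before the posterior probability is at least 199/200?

Prior odds = 0.033/0.967 = 33/967.
Likelihood ratio of a positive result = 0.97/0.06 = 97/6.
Target posterior odds = 0.995/0.005 = 199.
Require (97/6)ⁿ ≥ 199 ÷ (33/967) = 192433/33.
(97/6)³ = 912673/216 falls short of 192433/33 but (97/6)⁴ = 88529281/1296 reaches it, so n = 4.

4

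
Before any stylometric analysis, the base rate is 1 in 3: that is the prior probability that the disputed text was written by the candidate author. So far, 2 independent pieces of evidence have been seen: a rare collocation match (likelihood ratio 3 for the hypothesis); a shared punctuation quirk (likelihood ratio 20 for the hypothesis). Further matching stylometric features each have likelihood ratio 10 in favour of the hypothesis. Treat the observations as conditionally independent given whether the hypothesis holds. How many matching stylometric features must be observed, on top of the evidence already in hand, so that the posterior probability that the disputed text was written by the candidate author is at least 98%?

Prior odds = (1/3)/(2/3) = 0.5.
Combined Bayes factor of the evidence already in hand = 3 × 20 = 60.
Odds after that evidence = 0.5 × 60 = 30.
Target odds = 0.98/0.02 = 49.
Need 10ⁿ ≥ 49 ÷ 30 = 49/30.
10¹ = 10, which meets the required 49/30; so n = 1.

1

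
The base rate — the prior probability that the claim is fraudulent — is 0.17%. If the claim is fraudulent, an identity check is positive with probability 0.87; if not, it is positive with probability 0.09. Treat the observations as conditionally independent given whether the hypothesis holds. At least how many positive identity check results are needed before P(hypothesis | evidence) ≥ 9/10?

Prior odds: 0.0017 ÷ 0.9983 = 17/9983.
Likelihood ratio of a positive = 0.87/0.09 = 29/3.
Target odds: 0.9 ÷ 0.1 = 9.
Need (17/9983) × (29/3)ⁿ ≥ 9, i.e. (29/3)ⁿ ≥ 89847/17.
(29/3)³ = 24389/27 falls short of 89847/17 but (29/3)⁴ = 707281/81 reaches it, so n = 4.

4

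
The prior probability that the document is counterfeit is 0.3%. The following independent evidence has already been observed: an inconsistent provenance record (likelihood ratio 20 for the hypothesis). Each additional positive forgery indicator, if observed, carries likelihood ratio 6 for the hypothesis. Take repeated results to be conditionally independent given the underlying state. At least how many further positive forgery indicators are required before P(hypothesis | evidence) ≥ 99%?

5

Prior odds = 0.003/0.997 = 3/997.
Bayes factor of the evidence already in hand = 20.
Odds after that evidence = (3/997) × 20 = 60/997.
Target odds = 0.99/0.01 = 99.
Need 6ⁿ ≥ 99 ÷ (60/997) = 1645.05.
6⁴ = 1296 falls short of 1645.05 but 6⁵ = 7776 reaches it, so n = 5.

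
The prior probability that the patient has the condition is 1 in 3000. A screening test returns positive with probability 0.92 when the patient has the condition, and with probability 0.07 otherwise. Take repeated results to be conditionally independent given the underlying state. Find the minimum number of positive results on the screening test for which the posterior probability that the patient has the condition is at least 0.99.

Prior odds: (1/3000) ÷ (2999/3000) = 1/2999.
Likelihood ratio of a positive result = 0.92/0.07 = 92/7.
Target odds: 0.99 ÷ 0.01 = 99.
Require (92/7)ⁿ ≥ 99 ÷ (1/2999) = 296901.
(92/7)⁴ = 71639296/2401 falls short of 296901 but (92/7)⁵ ≈392147 reaches it, so n = 5.

5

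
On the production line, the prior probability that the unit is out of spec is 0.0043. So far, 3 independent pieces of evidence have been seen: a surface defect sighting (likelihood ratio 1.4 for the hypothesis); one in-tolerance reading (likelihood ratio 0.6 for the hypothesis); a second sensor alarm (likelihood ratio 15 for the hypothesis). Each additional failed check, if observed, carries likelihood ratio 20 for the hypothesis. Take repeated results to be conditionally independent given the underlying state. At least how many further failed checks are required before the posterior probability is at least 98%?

3

Prior odds = 0.0043/0.9957 = 43/9957.
Combined Bayes factor of the evidence already in hand = 1.4 × 0.6 × 15 = 12.6.
Odds after that evidence = (43/9957) × 12.6 = 903/16595.
Target odds = 0.98/0.02 = 49.
Need 20ⁿ ≥ 49 ÷ (903/16595) = 116165/129.
20² = 400 falls short of 116165/129 but 20³ = 8000 reaches it, so n = 3.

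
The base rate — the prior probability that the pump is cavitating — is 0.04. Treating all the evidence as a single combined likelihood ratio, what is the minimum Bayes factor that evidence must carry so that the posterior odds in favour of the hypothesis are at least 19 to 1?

Prior odds = 0.04/0.96 = 1/24.
Target odds = 19.
Required Bayes factor = 19 ÷ (1/24) = 456.

456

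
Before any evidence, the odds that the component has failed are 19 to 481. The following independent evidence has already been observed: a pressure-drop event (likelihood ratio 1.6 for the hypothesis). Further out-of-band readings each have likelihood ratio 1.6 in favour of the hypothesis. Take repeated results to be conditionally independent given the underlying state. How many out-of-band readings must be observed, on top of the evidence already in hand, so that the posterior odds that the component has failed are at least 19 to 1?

13

Prior odds = 19/481.
Bayes factor of the evidence already in hand = 1.6.
Odds after that evidence = (19/481) × 1.6 = 152/2405.
Target odds = 19.
Need 1.6ⁿ ≥ 19 ÷ (152/2405) = 300.625.
1.6¹² ≈281.475 falls short of 300.625 but 1.6¹³ ≈450.36 reaches it, so n = 13.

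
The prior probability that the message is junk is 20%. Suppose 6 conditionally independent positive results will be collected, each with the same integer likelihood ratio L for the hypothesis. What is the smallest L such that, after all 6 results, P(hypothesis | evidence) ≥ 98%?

3

Prior odds = 0.2/0.8 = 0.25.
Target odds = 0.98/0.02 = 49.
Need L⁶ ≥ 49 ÷ 0.25 = 196.
2⁶ = 64 < 196 ≤ 729 = 3⁶, so L = 3.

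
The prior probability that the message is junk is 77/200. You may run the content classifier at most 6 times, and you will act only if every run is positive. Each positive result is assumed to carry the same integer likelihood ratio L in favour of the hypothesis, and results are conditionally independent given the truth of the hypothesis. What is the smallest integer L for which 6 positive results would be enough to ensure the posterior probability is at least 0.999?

Prior odds = 0.385/0.615 = 77/123.
Target odds = 0.999/0.001 = 999.
Need L⁶ ≥ 999 ÷ (77/123) = 122877/77.
3⁶ = 729 < 122877/77 ≤ 4096 = 4⁶, so L = 4.

4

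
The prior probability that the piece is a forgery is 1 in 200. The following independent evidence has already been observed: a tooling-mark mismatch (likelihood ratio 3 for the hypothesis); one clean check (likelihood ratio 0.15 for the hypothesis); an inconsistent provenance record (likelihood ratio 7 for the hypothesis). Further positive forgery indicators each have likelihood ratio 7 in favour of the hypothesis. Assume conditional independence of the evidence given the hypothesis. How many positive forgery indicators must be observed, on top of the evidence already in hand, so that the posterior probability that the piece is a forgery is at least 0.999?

6

Prior odds = 0.005/0.995 = 1/199.
Combined Bayes factor of the evidence already in hand = 3 × 0.15 × 7 = 3.15.
Odds after that evidence = (1/199) × 3.15 = 63/3980.
Target odds = 0.999/0.001 = 999.
Need 7ⁿ ≥ 999 ÷ (63/3980) = 441780/7.
7⁵ = 16807 falls short of 441780/7 but 7⁶ = 117649 reaches it, so n = 6.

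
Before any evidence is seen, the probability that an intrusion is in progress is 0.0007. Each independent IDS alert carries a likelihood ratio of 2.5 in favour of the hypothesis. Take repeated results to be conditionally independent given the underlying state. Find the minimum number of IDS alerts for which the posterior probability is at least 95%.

12

Prior odds: 0.0007 ÷ 0.9993 = 7/9993.
Likelihood ratio per IDS alert = 2.5.
Target odds: 0.95 ÷ 0.05 = 19.
Require 2.5ⁿ ≥ 19 ÷ (7/9993) = 189867/7.
2.5¹¹ = 48828125/2048 falls short of 189867/7 but 2.5¹² = 244140625/4096 reaches it, so n = 12.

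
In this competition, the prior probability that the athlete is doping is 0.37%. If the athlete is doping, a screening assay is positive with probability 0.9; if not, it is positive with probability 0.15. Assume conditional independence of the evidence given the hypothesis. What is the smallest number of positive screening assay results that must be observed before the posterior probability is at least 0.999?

7

Prior odds: 0.0037 ÷ 0.9963 = 37/9963.
Likelihood ratio of a positive = 0.9/0.15 = 6.
Target odds: 0.999 ÷ 0.001 = 999.
Require 6ⁿ ≥ 999 ÷ (37/9963) = 269001.
6⁶ = 46656 falls short of 269001 but 6⁷ = 279936 reaches it, so n = 7.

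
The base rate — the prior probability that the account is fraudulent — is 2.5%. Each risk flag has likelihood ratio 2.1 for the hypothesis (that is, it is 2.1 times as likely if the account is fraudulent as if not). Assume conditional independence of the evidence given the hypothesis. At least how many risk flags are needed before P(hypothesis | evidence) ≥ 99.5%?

13

Prior odds = 0.025/0.975 = 1/39.
Likelihood ratio per risk flag = 2.1.
Target odds: 0.995 ÷ 0.005 = 199.
Need (1/39) × 2.1ⁿ ≥ 199, i.e. 2.1ⁿ ≥ 7761.
2.1¹² ≈7355.83 falls short of 7761 but 2.1¹³ ≈15447.2 reaches it, so n = 13.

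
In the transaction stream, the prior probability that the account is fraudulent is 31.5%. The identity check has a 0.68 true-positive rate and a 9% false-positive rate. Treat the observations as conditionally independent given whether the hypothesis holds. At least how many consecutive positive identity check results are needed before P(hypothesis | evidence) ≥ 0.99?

3

Prior odds = 0.315/0.685 = 63/137.
Likelihood ratio of a positive result = 0.68/0.09 = 68/9.
Target odds: 0.99 ÷ 0.01 = 99.
Need (63/137) × (68/9)ⁿ ≥ 99, i.e. (68/9)ⁿ ≥ 1507/7.
(68/9)² = 4624/81 falls short of 1507/7 but (68/9)³ = 314432/729 reaches it, so n = 3.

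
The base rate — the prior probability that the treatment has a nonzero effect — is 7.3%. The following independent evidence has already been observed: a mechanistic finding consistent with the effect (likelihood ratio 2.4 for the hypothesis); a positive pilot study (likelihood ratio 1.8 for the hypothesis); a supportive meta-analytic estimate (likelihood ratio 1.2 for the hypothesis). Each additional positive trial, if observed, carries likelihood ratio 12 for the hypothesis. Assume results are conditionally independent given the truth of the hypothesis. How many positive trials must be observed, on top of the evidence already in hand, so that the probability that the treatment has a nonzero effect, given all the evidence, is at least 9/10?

Prior odds = 0.073/0.927 = 73/927.
Combined Bayes factor of the evidence already in hand = 2.4 × 1.8 × 1.2 = 5.184.
Odds after that evidence = (73/927) × 5.184 = 5256/12875.
Target odds = 0.9/0.1 = 9.
Need 12ⁿ ≥ 9 ÷ (5256/12875) = 12875/584.
12¹ = 12 falls short of 12875/584 but 12² = 144 reaches it, so n = 2.

2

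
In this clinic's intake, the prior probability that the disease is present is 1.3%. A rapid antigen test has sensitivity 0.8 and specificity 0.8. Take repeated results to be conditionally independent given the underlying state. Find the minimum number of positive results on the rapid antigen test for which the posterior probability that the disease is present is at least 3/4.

Prior odds: 0.013 ÷ 0.987 = 13/987.
False-positive rate = 1 − 0.8 = 0.2; likelihood ratio of a positive = 0.8/0.2 = 4.
Target posterior odds = 0.75/0.25 = 3.
Need (13/987) × 4ⁿ ≥ 3, i.e. 4ⁿ ≥ 2961/13.
4³ = 64 falls short of 2961/13 but 4⁴ = 256 reaches it, so n = 4.

4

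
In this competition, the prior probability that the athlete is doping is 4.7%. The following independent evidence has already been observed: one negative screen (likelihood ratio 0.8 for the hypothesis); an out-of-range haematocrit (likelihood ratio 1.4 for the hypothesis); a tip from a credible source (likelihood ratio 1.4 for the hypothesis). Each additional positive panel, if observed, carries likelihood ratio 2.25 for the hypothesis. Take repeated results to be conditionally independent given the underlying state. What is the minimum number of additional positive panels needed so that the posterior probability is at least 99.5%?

Prior odds = 0.047/0.953 = 47/953.
Combined Bayes factor of the evidence already in hand = 0.8 × 1.4 × 1.4 = 1.568.
Odds after that evidence = (47/953) × 1.568 = 9212/119125.
Target odds = 0.995/0.005 = 199.
Need 2.25ⁿ ≥ 199 ÷ (9212/119125) = 23705875/9212.
2.25⁹ = 387420489/262144 falls short of 23705875/9212 but 2.25¹⁰ ≈3325.26 reaches it, so n = 10.

10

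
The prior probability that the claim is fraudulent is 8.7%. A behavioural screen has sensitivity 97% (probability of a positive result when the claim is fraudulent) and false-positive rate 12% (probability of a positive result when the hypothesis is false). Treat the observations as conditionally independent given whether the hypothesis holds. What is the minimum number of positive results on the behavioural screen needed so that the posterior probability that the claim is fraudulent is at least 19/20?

Prior odds: 0.087 ÷ 0.913 = 87/913.
Likelihood ratio of a positive result = 0.97/0.12 = 97/12.
Target odds: 0.95 ÷ 0.05 = 19.
Need (87/913) × (97/12)ⁿ ≥ 19, i.e. (97/12)ⁿ ≥ 17347/87.
(97/12)² = 9409/144 falls short of 17347/87 but (97/12)³ = 912673/1728 reaches it, so n = 3.

3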